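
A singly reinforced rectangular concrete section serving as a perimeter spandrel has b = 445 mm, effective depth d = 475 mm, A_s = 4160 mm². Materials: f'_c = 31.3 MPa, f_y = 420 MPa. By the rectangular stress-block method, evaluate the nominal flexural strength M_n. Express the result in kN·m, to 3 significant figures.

T = A_s f_y = 4160 × 420 = 1747200 N = 1747.2 kN.
From C = T: a = T/(0.85 f'_c b) = 1747200/(0.85 × 31.3 × 445) = 147.58 mm.
M_n = T(d − a/2) = 1747.2 kN × (475 − 73.79) mm = 700.99 kN·m.

M_n ≈ 701 kN·m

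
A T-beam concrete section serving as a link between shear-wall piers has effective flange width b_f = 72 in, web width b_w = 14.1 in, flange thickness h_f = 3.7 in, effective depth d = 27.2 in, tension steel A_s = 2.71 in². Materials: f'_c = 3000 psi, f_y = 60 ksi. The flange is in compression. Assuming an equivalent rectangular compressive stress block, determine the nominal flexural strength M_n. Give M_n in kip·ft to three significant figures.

M_n ≈ 363 kip·ft

Tension: T = A_s f_y = 2.71 × 60 = 162.6 kips.
Try a within the flange: a = T/(0.85 f'_c b_f) = 162.6/(0.85 × 3 × 72) = 0.886 in.
Since a = 0.886 ≤ h_f = 3.7 in, the stress block lies entirely in the flange; analyse as a rectangular beam of width b_f.
M_n = T(d − a/2) = 162.6 × (27.2 − 0.443) = 4350.7 kip·in.
M_n = 4350.7/12 = 362.56 kip·ft.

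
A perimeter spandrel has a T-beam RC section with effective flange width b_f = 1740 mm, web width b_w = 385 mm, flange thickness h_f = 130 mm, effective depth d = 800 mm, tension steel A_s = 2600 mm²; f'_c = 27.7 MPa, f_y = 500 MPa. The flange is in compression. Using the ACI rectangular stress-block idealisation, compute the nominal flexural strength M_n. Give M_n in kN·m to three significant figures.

Tension: T = A_s f_y = 2600 × 500 = 1300000 N.
Try a within the flange: a = T/(0.85 f'_c b_f) = 1300000/(0.85 × 27.7 × 1740) = 31.73 mm.
Since a = 31.73 ≤ h_f = 130 mm, the stress block lies entirely in the flange; analyse as a rectangular beam of width b_f.
M_n = T(d − a/2) = 1300000 × (800 − 15.865) = 1019.38 × 10⁶ N·mm.
M_n = 1019.38 kN·m.

M_n ≈ 1020 kN·m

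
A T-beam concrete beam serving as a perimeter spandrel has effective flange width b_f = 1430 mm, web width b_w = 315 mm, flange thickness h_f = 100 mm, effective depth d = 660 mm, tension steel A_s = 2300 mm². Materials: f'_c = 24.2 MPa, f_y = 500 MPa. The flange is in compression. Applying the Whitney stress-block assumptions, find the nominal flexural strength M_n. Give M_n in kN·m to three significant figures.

M_n ≈ 737 kN·m

Tension: T = A_s f_y = 2300 × 500 = 1150000 N.
Try a within the flange: a = T/(0.85 f'_c b_f) = 1150000/(0.85 × 24.2 × 1430) = 39.10 mm.
Since a = 39.10 ≤ h_f = 100 mm, the stress block lies entirely in the flange; analyse as a rectangular beam of width b_f.
M_n = T(d − a/2) = 1150000 × (660 − 19.55) = 736.52 × 10⁶ N·mm.
M_n = 736.52 kN·m.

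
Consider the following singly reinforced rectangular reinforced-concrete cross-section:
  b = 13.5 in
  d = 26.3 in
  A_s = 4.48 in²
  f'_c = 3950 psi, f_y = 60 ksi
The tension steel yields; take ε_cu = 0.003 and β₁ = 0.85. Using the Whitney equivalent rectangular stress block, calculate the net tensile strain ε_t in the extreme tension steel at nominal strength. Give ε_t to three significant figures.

a = A_s f_y/(0.85 f'_c b) = 5.930 in.
β₁ = 0.85, so c = a/β₁ = 5.930/0.85 = 6.976 in.
From the linear strain diagram with ε_cu = 0.003: ε_t = 0.003 (d − c)/c = 0.003 × (26.3 − 6.976)/6.976 = 0.00831.
Since ε_t ≥ 0.005, the section is tension-controlled.

ε_t ≈ 0.00831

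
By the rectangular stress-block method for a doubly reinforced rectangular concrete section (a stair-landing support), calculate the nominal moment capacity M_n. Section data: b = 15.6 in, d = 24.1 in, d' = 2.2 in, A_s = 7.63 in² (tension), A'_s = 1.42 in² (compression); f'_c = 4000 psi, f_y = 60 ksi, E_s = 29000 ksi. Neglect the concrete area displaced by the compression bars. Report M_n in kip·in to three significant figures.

Assume both steels yield.
a = (A_s − A'_s) f_y/(0.85 f'_c b) = (7.63 − 1.42) × 60/(0.85 × 4 × 15.6) = 7.025 in.
c = a/β₁ = 7.025/0.85 = 8.265 in; ε'_s = 0.003(c − d')/c = 0.0022 ≥ ε_y = 0.0021, so the compression steel yields.
M_n = (A_s − A'_s) f_y (d − a/2) + A'_s f_y (d − d') = 372.6 × (24.1 − 3.5125) + 85.2 × (24.1 − 2.2) = 7670.9 + 1865.9 = 9536.8 kip·in.

M_n ≈ 9540 kip·in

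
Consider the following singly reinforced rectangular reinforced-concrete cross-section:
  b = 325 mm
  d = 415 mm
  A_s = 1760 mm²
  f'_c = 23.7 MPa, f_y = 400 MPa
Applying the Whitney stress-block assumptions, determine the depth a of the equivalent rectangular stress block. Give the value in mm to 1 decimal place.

a ≈ 107.5 mm

T = A_s f_y = 1760 × 400 = 704000 N = 704 kN.
Setting C = 0.85 f'_c a b equal to T: a = 704000/(0.85 × 23.7 × 325) = 107.5 mm.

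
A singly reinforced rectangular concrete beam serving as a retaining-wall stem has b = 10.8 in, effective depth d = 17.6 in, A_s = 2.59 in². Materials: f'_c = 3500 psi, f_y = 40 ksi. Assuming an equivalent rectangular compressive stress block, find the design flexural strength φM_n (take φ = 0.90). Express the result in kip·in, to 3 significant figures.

φM_n ≈ 1490 kip·in

T = A_s f_y = 2.59 × 40 = 103.6 kips.
a = T/(0.85 f'_c b) = 103.6/(0.85 × 3.5 × 10.8) = 3.224 in.
M_n = T(d − a/2) = 103.6 × (17.6 − 1.612) = 1656.4 kip·in.
φM_n = 0.90 × 1656.4 = 1490.8 kip·in.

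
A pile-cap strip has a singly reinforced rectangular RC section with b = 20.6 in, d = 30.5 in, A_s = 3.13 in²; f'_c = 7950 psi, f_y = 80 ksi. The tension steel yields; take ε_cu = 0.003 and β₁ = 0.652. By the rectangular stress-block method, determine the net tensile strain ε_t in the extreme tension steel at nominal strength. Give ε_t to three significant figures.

a = A_s f_y/(0.85 f'_c b) = 1.799 in.
β₁ = 0.652, so c = a/β₁ = 1.799/0.652 = 2.759 in.
From the linear strain diagram with ε_cu = 0.003: ε_t = 0.003 (d − c)/c = 0.003 × (30.5 − 2.759)/2.759 = 0.0302.
Since ε_t ≥ 0.005, the section is tension-controlled.

ε_t ≈ 0.0302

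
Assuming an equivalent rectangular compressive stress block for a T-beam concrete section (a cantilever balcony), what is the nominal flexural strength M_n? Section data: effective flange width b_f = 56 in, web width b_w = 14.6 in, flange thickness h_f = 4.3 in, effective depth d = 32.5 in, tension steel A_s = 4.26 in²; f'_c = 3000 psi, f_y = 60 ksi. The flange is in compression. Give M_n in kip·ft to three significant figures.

M_n ≈ 673 kip·ft

Tension: T = A_s f_y = 4.26 × 60 = 255.6 kips.
Try a within the flange: a = T/(0.85 f'_c b_f) = 255.6/(0.85 × 3 × 56) = 1.790 in.
Since a = 1.790 ≤ h_f = 4.3 in, the stress block lies entirely in the flange; analyse as a rectangular beam of width b_f.
M_n = T(d − a/2) = 255.6 × (32.5 − 0.895) = 8078.2 kip·in.
M_n = 8078.2/12 = 673.18 kip·ft.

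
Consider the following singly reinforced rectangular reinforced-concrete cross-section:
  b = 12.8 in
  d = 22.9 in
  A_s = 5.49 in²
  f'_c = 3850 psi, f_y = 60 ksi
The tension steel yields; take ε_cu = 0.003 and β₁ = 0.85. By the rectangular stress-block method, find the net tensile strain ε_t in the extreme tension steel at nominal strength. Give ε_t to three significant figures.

ε_t ≈ 0.00443

a = A_s f_y/(0.85 f'_c b) = 7.864 in.
β₁ = 0.85, so c = a/β₁ = 7.864/0.85 = 9.252 in.
From the linear strain diagram with ε_cu = 0.003: ε_t = 0.003 (d − c)/c = 0.003 × (22.9 − 9.252)/9.252 = 0.00443.
ε_t is between 0.004 and 0.005 — transition zone.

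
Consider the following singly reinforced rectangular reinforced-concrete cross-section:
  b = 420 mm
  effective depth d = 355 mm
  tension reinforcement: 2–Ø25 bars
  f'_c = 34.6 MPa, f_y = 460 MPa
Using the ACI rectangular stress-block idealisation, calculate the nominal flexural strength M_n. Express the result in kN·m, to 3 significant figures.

A_s = 2 × 491 = 982 mm².
T = A_s f_y = 982 × 460 = 451720 N = 451.72 kN.
From C = T: a = T/(0.85 f'_c b) = 451720/(0.85 × 34.6 × 420) = 36.57 mm.
M_n = T(d − a/2) = 451.72 kN × (355 − 18.285) mm = 152.10 kN·m.

M_n ≈ 152 kN·m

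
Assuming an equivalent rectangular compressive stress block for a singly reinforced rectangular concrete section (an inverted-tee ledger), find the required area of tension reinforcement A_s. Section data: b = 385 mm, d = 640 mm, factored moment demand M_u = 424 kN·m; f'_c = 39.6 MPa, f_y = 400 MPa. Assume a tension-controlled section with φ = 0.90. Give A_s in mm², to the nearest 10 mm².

M_n = M_u/φ = 424/0.90 = 471.111 kN·m.
With M_n = 0.85 f'_c a b (d − a/2), solve the quadratic for a:
a = d − √(d² − 2M_n/(0.85 f'_c b)) = 640 − √(640² − 2 × 471.111×10⁶/(0.85 × 39.6 × 385)) = 59.58 mm.
A_s = 0.85 f'_c a b / f_y = 0.85 × 39.6 × 59.58 × 385 / 400 = 1930.3 mm².

A_s ≈ 1930 mm²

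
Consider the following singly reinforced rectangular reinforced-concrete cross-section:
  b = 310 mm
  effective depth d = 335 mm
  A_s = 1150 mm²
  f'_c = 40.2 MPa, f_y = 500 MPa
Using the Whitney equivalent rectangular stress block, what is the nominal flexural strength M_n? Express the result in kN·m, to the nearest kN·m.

M_n ≈ 177 kN·m

T = A_s f_y = 1150 × 500 = 575000 N = 575 kN.
From C = T: a = T/(0.85 f'_c b) = 575000/(0.85 × 40.2 × 310) = 54.28 mm.
M_n = T(d − a/2) = 575 kN × (335 − 27.14) mm = 177.02 kN·m.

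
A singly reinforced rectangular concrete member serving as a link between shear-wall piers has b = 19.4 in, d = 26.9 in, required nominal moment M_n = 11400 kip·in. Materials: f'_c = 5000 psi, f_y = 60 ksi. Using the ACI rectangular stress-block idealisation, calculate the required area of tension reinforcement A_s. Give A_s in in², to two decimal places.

From M_n = 0.85 f'_c a b (d − a/2):
a = d − √(d² − 2M_n/(0.85 f'_c b)) = 26.9 − √(26.9² − 2 × 11400/(0.85 × 5 × 19.4)) = 5.756 in.
A_s = 0.85 f'_c a b / f_y = 0.85 × 5 × 5.756 × 19.4 / 60 = 7.910 in².

A_s ≈ 7.91 in²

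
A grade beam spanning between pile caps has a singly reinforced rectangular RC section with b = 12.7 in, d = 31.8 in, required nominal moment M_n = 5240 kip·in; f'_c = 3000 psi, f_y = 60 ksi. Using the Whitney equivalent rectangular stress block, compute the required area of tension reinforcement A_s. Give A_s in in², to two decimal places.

A_s ≈ 3.01 in²

From M_n = 0.85 f'_c a b (d − a/2):
a = d − √(d² − 2M_n/(0.85 f'_c b)) = 31.8 − √(31.8² − 2 × 5240/(0.85 × 3 × 12.7)) = 5.577 in.
A_s = 0.85 f'_c a b / f_y = 0.85 × 3 × 5.577 × 12.7 / 60 = 3.010 in².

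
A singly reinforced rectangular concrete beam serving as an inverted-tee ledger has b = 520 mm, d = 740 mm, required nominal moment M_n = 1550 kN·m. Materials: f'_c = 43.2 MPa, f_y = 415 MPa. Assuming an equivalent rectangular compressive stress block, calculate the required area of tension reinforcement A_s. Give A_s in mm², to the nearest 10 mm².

With M_n = 0.85 f'_c a b (d − a/2), solve the quadratic for a:
a = d − √(d² − 2M_n/(0.85 f'_c b)) = 740 − √(740² − 2 × 1550×10⁶/(0.85 × 43.2 × 520)) = 119.32 mm.
A_s = 0.85 f'_c a b / f_y = 0.85 × 43.2 × 119.32 × 520 / 415 = 5490.0 mm².

A_s ≈ 5490 mm²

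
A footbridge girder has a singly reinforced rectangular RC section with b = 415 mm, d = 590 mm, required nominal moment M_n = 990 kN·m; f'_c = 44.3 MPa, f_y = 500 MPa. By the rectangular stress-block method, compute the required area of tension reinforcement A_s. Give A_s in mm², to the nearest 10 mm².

A_s ≈ 3730 mm²

With M_n = 0.85 f'_c a b (d − a/2), solve the quadratic for a:
a = d − √(d² − 2M_n/(0.85 f'_c b)) = 590 − √(590² − 2 × 990×10⁶/(0.85 × 44.3 × 415)) = 119.47 mm.
A_s = 0.85 f'_c a b / f_y = 0.85 × 44.3 × 119.47 × 415 / 500 = 3733.9 mm².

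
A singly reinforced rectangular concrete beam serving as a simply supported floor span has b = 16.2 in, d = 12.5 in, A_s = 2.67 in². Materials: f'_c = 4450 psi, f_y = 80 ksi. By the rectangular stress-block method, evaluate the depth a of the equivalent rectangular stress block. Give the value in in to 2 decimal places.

a ≈ 3.49 in

T = A_s f_y = 2.67 × 80 = 213.6 kips.
a = T/(0.85 f'_c b) = 213.6/(0.85 × 4.45 × 16.2) = 3.49 in.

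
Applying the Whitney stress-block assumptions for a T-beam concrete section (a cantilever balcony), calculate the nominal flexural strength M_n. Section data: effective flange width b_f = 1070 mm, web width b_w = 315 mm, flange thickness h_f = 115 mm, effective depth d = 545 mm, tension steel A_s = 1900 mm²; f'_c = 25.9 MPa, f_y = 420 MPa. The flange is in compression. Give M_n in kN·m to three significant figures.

M_n ≈ 421 kN·m

Tension: T = A_s f_y = 1900 × 420 = 798000 N.
Try a within the flange: a = T/(0.85 f'_c b_f) = 798000/(0.85 × 25.9 × 1070) = 33.88 mm.
Since a = 33.88 ≤ h_f = 115 mm, the stress block lies entirely in the flange; analyse as a rectangular beam of width b_f.
M_n = T(d − a/2) = 798000 × (545 − 16.94) = 421.39 × 10⁶ N·mm.
M_n = 421.39 kN·m.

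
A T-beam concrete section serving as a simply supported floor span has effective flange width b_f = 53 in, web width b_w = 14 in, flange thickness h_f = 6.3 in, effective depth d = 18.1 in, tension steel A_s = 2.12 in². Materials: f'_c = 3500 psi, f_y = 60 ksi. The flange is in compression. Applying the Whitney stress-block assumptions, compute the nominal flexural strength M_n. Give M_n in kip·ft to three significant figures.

M_n ≈ 188 kip·ft

Tension: T = A_s f_y = 2.12 × 60 = 127.2 kips.
Try a within the flange: a = T/(0.85 f'_c b_f) = 127.2/(0.85 × 3.5 × 53) = 0.807 in.
Since a = 0.807 ≤ h_f = 6.3 in, the stress block lies entirely in the flange; analyse as a rectangular beam of width b_f.
M_n = T(d − a/2) = 127.2 × (18.1 − 0.4035) = 2251.0 kip·in.
M_n = 2251.0/12 = 187.58 kip·ft.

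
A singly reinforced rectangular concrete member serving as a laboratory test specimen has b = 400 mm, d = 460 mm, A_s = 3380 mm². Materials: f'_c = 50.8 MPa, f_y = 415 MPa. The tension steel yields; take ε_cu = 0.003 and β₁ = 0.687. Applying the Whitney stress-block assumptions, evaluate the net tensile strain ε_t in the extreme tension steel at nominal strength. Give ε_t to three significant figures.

a = A_s f_y/(0.85 f'_c b) = 81.21 mm.
β₁ = 0.687, so c = a/β₁ = 81.21/0.687 = 118.21 mm.
From the linear strain diagram with ε_cu = 0.003: ε_t = 0.003 (d − c)/c = 0.003 × (460 − 118.21)/118.21 = 0.00867.
Since ε_t ≥ 0.005, the section is tension-controlled.

ε_t ≈ 0.00867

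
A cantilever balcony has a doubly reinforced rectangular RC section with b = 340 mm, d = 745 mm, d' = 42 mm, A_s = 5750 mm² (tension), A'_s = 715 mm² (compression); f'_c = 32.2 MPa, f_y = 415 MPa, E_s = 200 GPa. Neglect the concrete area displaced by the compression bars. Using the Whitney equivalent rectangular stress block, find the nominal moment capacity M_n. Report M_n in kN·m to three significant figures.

Assume both tension and compression steel yield.
Net tension couple steel: A_s − A'_s = 5035 mm².
a = (A_s − A'_s) f_y / (0.85 f'_c b) = 2089525/(0.85 × 32.2 × 340) = 224.54 mm.
c = a/β₁ = 224.54/0.82 = 273.83 mm; ε'_s = 0.003(c − d')/c = 0.0025 ≥ f_y/E_s = 0.0021, so compression steel does yield.
M_n = (A_s − A'_s) f_y (d − a/2) + A'_s f_y (d − d') = [2089525 × (745 − 112.27) + 296725 × (745 − 42)] × 10⁻⁶ = 1322.11 + 208.60 = 1530.71 kN·m.

M_n ≈ 1530 kN·m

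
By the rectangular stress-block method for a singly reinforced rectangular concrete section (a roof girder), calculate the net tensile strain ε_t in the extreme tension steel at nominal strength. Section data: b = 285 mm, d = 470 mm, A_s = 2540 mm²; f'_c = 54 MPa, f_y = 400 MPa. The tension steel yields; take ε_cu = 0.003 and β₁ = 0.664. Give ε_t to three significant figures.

a = A_s f_y/(0.85 f'_c b) = 77.67 mm.
β₁ = 0.664, so c = a/β₁ = 77.67/0.664 = 116.97 mm.
From the linear strain diagram with ε_cu = 0.003: ε_t = 0.003 (d − c)/c = 0.003 × (470 − 116.97)/116.97 = 0.00905.
Since ε_t ≥ 0.005, the section is tension-controlled.

ε_t ≈ 0.00905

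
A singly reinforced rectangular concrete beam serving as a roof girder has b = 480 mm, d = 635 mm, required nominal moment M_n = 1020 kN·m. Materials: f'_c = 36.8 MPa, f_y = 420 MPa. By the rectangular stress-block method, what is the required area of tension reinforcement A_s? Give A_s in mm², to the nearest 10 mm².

With M_n = 0.85 f'_c a b (d − a/2), solve the quadratic for a:
a = d − √(d² − 2M_n/(0.85 f'_c b)) = 635 − √(635² − 2 × 1020×10⁶/(0.85 × 36.8 × 480)) = 117.94 mm.
A_s = 0.85 f'_c a b / f_y = 0.85 × 36.8 × 117.94 × 480 / 420 = 4216.2 mm².

A_s ≈ 4220 mm²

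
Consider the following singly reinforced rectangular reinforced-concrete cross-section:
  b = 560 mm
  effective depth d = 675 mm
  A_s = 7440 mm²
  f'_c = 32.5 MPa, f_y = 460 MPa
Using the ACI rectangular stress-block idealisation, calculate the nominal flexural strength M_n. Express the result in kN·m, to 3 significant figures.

M_n ≈ 1930 kN·m

T = A_s f_y = 7440 × 460 = 3422400 N = 3422.4 kN.
From C = T: a = T/(0.85 f'_c b) = 3422400/(0.85 × 32.5 × 560) = 221.23 mm.
M_n = T(d − a/2) = 3422.4 kN × (675 − 110.615) mm = 1931.55 kN·m.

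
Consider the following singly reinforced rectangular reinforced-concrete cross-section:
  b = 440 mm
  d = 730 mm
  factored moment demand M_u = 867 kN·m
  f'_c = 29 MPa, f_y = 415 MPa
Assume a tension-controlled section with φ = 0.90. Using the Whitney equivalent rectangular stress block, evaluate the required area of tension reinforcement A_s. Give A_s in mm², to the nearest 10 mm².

M_n = M_u/φ = 867/0.90 = 963.333 kN·m.
With M_n = 0.85 f'_c a b (d − a/2), solve the quadratic for a:
a = d − √(d² − 2M_n/(0.85 f'_c b)) = 730 − √(730² − 2 × 963.333×10⁶/(0.85 × 29 × 440)) = 133.96 mm.
A_s = 0.85 f'_c a b / f_y = 0.85 × 29 × 133.96 × 440 / 415 = 3501.0 mm².

A_s ≈ 3500 mm²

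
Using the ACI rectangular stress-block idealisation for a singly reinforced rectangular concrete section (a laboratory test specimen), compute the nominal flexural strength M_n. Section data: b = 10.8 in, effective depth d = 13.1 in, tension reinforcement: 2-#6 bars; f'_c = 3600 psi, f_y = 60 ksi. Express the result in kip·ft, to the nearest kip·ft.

M_n ≈ 54 kip·ft

A_s = 2 × 0.44 = 0.88 in².
T = A_s f_y = 0.88 × 60 = 52.8 kips.
a = T/(0.85 f'_c b) = 52.8/(0.85 × 3.6 × 10.8) = 1.598 in.
M_n = T(d − a/2) = 52.8 × (13.1 − 0.799) = 649.5 kip·in = 649.5/12 = 54.13 kip·ft.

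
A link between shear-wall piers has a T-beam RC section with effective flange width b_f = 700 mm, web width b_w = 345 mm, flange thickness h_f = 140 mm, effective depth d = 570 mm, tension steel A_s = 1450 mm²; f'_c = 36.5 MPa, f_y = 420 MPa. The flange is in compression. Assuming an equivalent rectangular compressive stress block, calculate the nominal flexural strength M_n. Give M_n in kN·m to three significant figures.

Tension: T = A_s f_y = 1450 × 420 = 609000 N.
Try a within the flange: a = T/(0.85 f'_c b_f) = 609000/(0.85 × 36.5 × 700) = 28.04 mm.
Since a = 28.04 ≤ h_f = 140 mm, the stress block lies entirely in the flange; analyse as a rectangular beam of width b_f.
M_n = T(d − a/2) = 609000 × (570 − 14.02) = 338.59 × 10⁶ N·mm.
M_n = 338.59 kN·m.

M_n ≈ 339 kN·m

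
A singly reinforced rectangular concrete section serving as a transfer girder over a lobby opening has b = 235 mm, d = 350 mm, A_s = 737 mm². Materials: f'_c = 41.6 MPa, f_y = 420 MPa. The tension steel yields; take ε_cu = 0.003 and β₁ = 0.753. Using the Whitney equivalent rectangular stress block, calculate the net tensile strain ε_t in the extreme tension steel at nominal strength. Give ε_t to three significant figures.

ε_t ≈ 0.0182

a = A_s f_y/(0.85 f'_c b) = 37.25 mm.
β₁ = 0.753, so c = a/β₁ = 37.25/0.753 = 49.47 mm.
From the linear strain diagram with ε_cu = 0.003: ε_t = 0.003 (d − c)/c = 0.003 × (350 − 49.47)/49.47 = 0.0182.
Since ε_t ≥ 0.005, the section is tension-controlled.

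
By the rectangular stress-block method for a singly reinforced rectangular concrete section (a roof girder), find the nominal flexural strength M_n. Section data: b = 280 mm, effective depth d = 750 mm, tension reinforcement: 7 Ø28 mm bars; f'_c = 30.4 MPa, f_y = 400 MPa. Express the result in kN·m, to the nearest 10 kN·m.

M_n ≈ 1090 kN·m

A_s = 7 × 616 = 4312 mm².
T = A_s f_y = 4312 × 400 = 1724800 N = 1724.8 kN.
From C = T: a = T/(0.85 f'_c b) = 1724800/(0.85 × 30.4 × 280) = 238.39 mm.
M_n = T(d − a/2) = 1724.8 kN × (750 − 119.195) mm = 1088.01 kN·m.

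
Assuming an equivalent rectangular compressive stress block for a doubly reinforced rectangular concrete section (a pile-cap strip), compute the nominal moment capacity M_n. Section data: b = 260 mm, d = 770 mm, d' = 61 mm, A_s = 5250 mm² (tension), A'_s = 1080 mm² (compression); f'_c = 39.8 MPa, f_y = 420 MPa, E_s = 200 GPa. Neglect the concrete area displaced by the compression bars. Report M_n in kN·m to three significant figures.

M_n ≈ 1500 kN·m

Assume both tension and compression steel yield.
Net tension couple steel: A_s − A'_s = 4170 mm².
a = (A_s − A'_s) f_y / (0.85 f'_c b) = 1751400/(0.85 × 39.8 × 260) = 199.12 mm.
c = a/β₁ = 199.12/0.766 = 259.95 mm; ε'_s = 0.003(c − d')/c = 0.0023 ≥ f_y/E_s = 0.0021, so compression steel does yield.
M_n = (A_s − A'_s) f_y (d − a/2) + A'_s f_y (d − d') = [1751400 × (770 − 99.56) + 453600 × (770 − 61)] × 10⁻⁶ = 1174.21 + 321.60 = 1495.81 kN·m.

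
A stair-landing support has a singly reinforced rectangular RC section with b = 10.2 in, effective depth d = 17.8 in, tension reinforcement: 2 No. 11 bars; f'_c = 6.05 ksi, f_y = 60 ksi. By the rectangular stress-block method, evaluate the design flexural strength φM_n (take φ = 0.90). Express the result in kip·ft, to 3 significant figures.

φM_n ≈ 225 kip·ft

A_s = 2 × 1.56 = 3.12 in².
T = A_s f_y = 3.12 × 60 = 187.2 kips.
a = T/(0.85 f'_c b) = 187.2/(0.85 × 6.05 × 10.2) = 3.569 in.
M_n = T(d − a/2) = 187.2 × (17.8 − 1.7845) = 2998.1 kip·in = 2998.1/12 = 249.84 kip·ft.
φM_n = 0.90 × 249.84 = 224.86 kip·ft.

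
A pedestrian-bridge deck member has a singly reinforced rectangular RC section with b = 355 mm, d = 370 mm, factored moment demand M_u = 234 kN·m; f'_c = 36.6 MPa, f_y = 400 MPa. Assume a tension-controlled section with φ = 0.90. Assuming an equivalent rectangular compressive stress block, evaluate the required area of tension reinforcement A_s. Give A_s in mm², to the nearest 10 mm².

M_n = M_u/φ = 234/0.90 = 260 kN·m.
With M_n = 0.85 f'_c a b (d − a/2), solve the quadratic for a:
a = d − √(d² − 2M_n/(0.85 f'_c b)) = 370 − √(370² − 2 × 260×10⁶/(0.85 × 36.6 × 355)) = 70.31 mm.
A_s = 0.85 f'_c a b / f_y = 0.85 × 36.6 × 70.31 × 355 / 400 = 1941.3 mm².

A_s ≈ 1940 mm²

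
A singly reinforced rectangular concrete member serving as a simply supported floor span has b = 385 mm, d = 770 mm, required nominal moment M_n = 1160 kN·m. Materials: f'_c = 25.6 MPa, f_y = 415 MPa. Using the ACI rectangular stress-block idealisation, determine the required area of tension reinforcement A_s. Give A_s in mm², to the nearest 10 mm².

A_s ≈ 4200 mm²

With M_n = 0.85 f'_c a b (d − a/2), solve the quadratic for a:
a = d − √(d² − 2M_n/(0.85 f'_c b)) = 770 − √(770² − 2 × 1160×10⁶/(0.85 × 25.6 × 385)) = 207.89 mm.
A_s = 0.85 f'_c a b / f_y = 0.85 × 25.6 × 207.89 × 385 / 415 = 4196.7 mm².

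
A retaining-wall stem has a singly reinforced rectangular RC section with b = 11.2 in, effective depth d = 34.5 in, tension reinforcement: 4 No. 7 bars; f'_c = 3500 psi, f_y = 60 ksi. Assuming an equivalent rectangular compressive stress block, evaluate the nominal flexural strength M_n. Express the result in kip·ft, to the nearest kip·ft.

A_s = 4 × 0.6 = 2.4 in².
T = A_s f_y = 2.4 × 60 = 144 kips.
a = T/(0.85 f'_c b) = 144/(0.85 × 3.5 × 11.2) = 4.322 in.
M_n = T(d − a/2) = 144 × (34.5 − 2.161) = 4656.8 kip·in = 4656.8/12 = 388.07 kip·ft.

M_n ≈ 388 kip·ft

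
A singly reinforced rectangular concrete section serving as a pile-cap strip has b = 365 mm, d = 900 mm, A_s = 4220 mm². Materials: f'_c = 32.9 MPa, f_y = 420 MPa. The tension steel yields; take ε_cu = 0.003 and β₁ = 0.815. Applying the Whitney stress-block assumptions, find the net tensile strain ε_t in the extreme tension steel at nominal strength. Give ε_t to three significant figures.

a = A_s f_y/(0.85 f'_c b) = 173.64 mm.
β₁ = 0.815, so c = a/β₁ = 173.64/0.815 = 213.06 mm.
From the linear strain diagram with ε_cu = 0.003: ε_t = 0.003 (d − c)/c = 0.003 × (900 − 213.06)/213.06 = 0.00967.
Since ε_t ≥ 0.005, the section is tension-controlled.

ε_t ≈ 0.00967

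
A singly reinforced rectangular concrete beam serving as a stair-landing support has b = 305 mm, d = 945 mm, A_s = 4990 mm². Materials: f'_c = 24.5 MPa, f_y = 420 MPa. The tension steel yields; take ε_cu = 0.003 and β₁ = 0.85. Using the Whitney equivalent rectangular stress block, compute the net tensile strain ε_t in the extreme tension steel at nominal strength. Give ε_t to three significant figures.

a = A_s f_y/(0.85 f'_c b) = 329.96 mm.
β₁ = 0.85, so c = a/β₁ = 329.96/0.85 = 388.19 mm.
From the linear strain diagram with ε_cu = 0.003: ε_t = 0.003 (d − c)/c = 0.003 × (945 − 388.19)/388.19 = 0.00430.
ε_t is between 0.004 and 0.005 — transition zone.

ε_t ≈ 0.00430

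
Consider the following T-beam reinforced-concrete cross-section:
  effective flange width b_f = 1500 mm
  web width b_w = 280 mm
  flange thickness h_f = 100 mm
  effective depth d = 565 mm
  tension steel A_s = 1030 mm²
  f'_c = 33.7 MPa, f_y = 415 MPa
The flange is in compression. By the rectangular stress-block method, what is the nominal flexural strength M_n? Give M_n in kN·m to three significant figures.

Tension: T = A_s f_y = 1030 × 415 = 427450 N.
Try a within the flange: a = T/(0.85 f'_c b_f) = 427450/(0.85 × 33.7 × 1500) = 9.95 mm.
Since a = 9.95 ≤ h_f = 100 mm, the stress block lies entirely in the flange; analyse as a rectangular beam of width b_f.
M_n = T(d − a/2) = 427450 × (565 − 4.975) = 239.38 × 10⁶ N·mm.
M_n = 239.38 kN·m.

M_n ≈ 239 kN·m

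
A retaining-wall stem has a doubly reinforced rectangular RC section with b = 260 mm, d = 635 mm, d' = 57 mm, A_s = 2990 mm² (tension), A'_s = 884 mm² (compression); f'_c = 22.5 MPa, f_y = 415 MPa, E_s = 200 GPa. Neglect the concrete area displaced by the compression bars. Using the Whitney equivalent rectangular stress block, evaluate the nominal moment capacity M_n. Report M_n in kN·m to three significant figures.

Assume both tension and compression steel yield.
Net tension couple steel: A_s − A'_s = 2106 mm².
a = (A_s − A'_s) f_y / (0.85 f'_c b) = 873990/(0.85 × 22.5 × 260) = 175.76 mm.
c = a/β₁ = 175.76/0.85 = 206.78 mm; ε'_s = 0.003(c − d')/c = 0.0022 ≥ f_y/E_s = 0.0021, so compression steel does yield.
M_n = (A_s − A'_s) f_y (d − a/2) + A'_s f_y (d − d') = [873990 × (635 − 87.88) + 366860 × (635 − 57)] × 10⁻⁶ = 478.18 + 212.05 = 690.23 kN·m.

M_n ≈ 690 kN·m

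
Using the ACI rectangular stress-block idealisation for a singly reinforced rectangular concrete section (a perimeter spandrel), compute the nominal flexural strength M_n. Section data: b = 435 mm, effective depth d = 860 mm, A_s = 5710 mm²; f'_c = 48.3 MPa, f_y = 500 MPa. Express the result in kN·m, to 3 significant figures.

T = A_s f_y = 5710 × 500 = 2855000 N = 2855 kN.
From C = T: a = T/(0.85 f'_c b) = 2855000/(0.85 × 48.3 × 435) = 159.86 mm.
M_n = T(d − a/2) = 2855 kN × (860 − 79.93) mm = 2227.10 kN·m.

M_n ≈ 2230 kN·m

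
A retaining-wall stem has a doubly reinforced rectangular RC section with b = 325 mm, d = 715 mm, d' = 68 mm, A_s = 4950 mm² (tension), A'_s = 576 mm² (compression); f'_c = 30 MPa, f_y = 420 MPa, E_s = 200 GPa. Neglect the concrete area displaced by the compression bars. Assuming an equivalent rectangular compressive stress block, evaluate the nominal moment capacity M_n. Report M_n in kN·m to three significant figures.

Assume both tension and compression steel yield.
Net tension couple steel: A_s − A'_s = 4374 mm².
a = (A_s − A'_s) f_y / (0.85 f'_c b) = 1837080/(0.85 × 30 × 325) = 221.67 mm.
c = a/β₁ = 221.67/0.836 = 265.16 mm; ε'_s = 0.003(c − d')/c = 0.0022 ≥ f_y/E_s = 0.0021, so compression steel does yield.
M_n = (A_s − A'_s) f_y (d − a/2) + A'_s f_y (d − d') = [1837080 × (715 − 110.835) + 241920 × (715 − 68)] × 10⁻⁶ = 1109.90 + 156.52 = 1266.42 kN·m.

M_n ≈ 1270 kN·m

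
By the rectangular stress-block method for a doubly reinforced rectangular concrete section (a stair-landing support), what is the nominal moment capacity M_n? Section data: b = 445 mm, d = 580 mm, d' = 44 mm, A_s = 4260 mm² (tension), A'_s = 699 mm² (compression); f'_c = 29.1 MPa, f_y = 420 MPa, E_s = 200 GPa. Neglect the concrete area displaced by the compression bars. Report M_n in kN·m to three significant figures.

Assume both tension and compression steel yield.
Net tension couple steel: A_s − A'_s = 3561 mm².
a = (A_s − A'_s) f_y / (0.85 f'_c b) = 1495620/(0.85 × 29.1 × 445) = 135.88 mm.
c = a/β₁ = 135.88/0.842 = 161.38 mm; ε'_s = 0.003(c − d')/c = 0.0022 ≥ f_y/E_s = 0.0021, so compression steel does yield.
M_n = (A_s − A'_s) f_y (d − a/2) + A'_s f_y (d − d') = [1495620 × (580 − 67.94) + 293580 × (580 − 44)] × 10⁻⁶ = 765.85 + 157.36 = 923.21 kN·m.

M_n ≈ 923 kN·m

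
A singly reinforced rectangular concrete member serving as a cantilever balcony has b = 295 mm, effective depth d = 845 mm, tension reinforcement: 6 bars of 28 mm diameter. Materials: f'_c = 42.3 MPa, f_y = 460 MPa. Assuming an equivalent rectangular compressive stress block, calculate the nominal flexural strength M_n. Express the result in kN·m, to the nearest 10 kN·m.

M_n ≈ 1300 kN·m

A_s = 6 × 616 = 3696 mm².
T = A_s f_y = 3696 × 460 = 1700160 N = 1700.16 kN.
From C = T: a = T/(0.85 f'_c b) = 1700160/(0.85 × 42.3 × 295) = 160.29 mm.
M_n = T(d − a/2) = 1700.16 kN × (845 − 80.145) mm = 1300.38 kN·m.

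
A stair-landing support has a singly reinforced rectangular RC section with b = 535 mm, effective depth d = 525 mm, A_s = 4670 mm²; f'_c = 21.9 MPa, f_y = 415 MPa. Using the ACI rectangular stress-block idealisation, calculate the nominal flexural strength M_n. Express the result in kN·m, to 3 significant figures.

M_n ≈ 829 kN·m

T = A_s f_y = 4670 × 415 = 1938050 N = 1938.05 kN.
From C = T: a = T/(0.85 f'_c b) = 1938050/(0.85 × 21.9 × 535) = 194.60 mm.
M_n = T(d − a/2) = 1938.05 kN × (525 − 97.3) mm = 828.90 kN·m.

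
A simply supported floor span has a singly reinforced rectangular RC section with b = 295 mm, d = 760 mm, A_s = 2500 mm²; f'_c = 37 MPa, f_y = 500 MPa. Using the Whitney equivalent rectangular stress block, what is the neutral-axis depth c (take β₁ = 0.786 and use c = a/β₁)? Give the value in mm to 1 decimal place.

T = A_s f_y = 2500 × 500 = 1250000 N = 1250 kN.
Setting C = 0.85 f'_c a b equal to T: a = 1250000/(0.85 × 37 × 295) = 134.731 mm.
With β₁ = 0.786, c = a/β₁ = 134.731/0.786 = 171.4 mm.

c ≈ 171.4 mm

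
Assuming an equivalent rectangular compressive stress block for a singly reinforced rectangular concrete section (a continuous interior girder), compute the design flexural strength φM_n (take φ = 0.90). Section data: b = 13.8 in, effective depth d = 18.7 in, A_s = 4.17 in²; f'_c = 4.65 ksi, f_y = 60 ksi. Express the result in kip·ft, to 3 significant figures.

φM_n ≈ 308 kip·ft

T = A_s f_y = 4.17 × 60 = 250.2 kips.
a = T/(0.85 f'_c b) = 250.2/(0.85 × 4.65 × 13.8) = 4.587 in.
M_n = T(d − a/2) = 250.2 × (18.7 − 2.2935) = 4104.9 kip·in = 4104.9/12 = 342.08 kip·ft.
φM_n = 0.90 × 342.08 = 307.87 kip·ft.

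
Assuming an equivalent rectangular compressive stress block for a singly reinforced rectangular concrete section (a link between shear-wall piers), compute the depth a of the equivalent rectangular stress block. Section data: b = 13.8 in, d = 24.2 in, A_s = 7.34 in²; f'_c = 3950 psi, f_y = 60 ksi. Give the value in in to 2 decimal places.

T = A_s f_y = 7.34 × 60 = 440.4 kips.
a = T/(0.85 f'_c b) = 440.4/(0.85 × 3.95 × 13.8) = 9.51 in.

a ≈ 9.51 in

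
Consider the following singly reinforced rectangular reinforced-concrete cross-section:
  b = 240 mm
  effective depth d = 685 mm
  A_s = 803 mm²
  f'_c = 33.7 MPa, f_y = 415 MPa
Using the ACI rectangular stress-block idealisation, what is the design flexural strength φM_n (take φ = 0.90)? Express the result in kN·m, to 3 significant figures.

φM_n ≈ 198 kN·m

T = A_s f_y = 803 × 415 = 333245 N = 333.245 kN.
From C = T: a = T/(0.85 f'_c b) = 333245/(0.85 × 33.7 × 240) = 48.47 mm.
M_n = T(d − a/2) = 333.245 kN × (685 − 24.235) mm = 220.20 kN·m.
φM_n = 0.90 × 220.20 = 198.18 kN·m.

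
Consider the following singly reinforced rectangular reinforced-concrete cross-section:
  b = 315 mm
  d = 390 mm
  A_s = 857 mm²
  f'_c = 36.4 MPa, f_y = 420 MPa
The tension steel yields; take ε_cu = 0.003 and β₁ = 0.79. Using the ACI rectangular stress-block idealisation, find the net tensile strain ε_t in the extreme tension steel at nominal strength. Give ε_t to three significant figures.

a = A_s f_y/(0.85 f'_c b) = 36.93 mm.
β₁ = 0.79, so c = a/β₁ = 36.93/0.79 = 46.75 mm.
From the linear strain diagram with ε_cu = 0.003: ε_t = 0.003 (d − c)/c = 0.003 × (390 − 46.75)/46.75 = 0.0220.
Since ε_t ≥ 0.005, the section is tension-controlled.

ε_t ≈ 0.0220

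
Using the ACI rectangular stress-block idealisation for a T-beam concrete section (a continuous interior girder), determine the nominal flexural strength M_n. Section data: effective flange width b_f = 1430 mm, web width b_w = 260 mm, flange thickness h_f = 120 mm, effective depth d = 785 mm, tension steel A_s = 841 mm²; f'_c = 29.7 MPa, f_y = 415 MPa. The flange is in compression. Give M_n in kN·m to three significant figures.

Tension: T = A_s f_y = 841 × 415 = 349015 N.
Try a within the flange: a = T/(0.85 f'_c b_f) = 349015/(0.85 × 29.7 × 1430) = 9.67 mm.
Since a = 9.67 ≤ h_f = 120 mm, the stress block lies entirely in the flange; analyse as a rectangular beam of width b_f.
M_n = T(d − a/2) = 349015 × (785 − 4.835) = 272.29 × 10⁶ N·mm.
M_n = 272.29 kN·m.

M_n ≈ 272 kN·m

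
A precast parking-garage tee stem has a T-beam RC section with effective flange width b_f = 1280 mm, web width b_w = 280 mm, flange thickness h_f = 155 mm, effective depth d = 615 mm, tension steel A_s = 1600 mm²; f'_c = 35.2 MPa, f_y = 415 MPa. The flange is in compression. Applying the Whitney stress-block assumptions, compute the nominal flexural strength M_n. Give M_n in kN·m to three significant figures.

Tension: T = A_s f_y = 1600 × 415 = 664000 N.
Try a within the flange: a = T/(0.85 f'_c b_f) = 664000/(0.85 × 35.2 × 1280) = 17.34 mm.
Since a = 17.34 ≤ h_f = 155 mm, the stress block lies entirely in the flange; analyse as a rectangular beam of width b_f.
M_n = T(d − a/2) = 664000 × (615 − 8.67) = 402.60 × 10⁶ N·mm.
M_n = 402.60 kN·m.

M_n ≈ 403 kN·m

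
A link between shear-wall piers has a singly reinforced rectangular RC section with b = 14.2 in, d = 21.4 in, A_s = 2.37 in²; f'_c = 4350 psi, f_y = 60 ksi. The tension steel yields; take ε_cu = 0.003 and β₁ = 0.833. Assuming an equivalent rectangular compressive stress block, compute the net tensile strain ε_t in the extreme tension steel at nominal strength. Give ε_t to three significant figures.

ε_t ≈ 0.0167

a = A_s f_y/(0.85 f'_c b) = 2.708 in.
β₁ = 0.833, so c = a/β₁ = 2.708/0.833 = 3.251 in.
From the linear strain diagram with ε_cu = 0.003: ε_t = 0.003 (d − c)/c = 0.003 × (21.4 − 3.251)/3.251 = 0.0167.
Since ε_t ≥ 0.005, the section is tension-controlled.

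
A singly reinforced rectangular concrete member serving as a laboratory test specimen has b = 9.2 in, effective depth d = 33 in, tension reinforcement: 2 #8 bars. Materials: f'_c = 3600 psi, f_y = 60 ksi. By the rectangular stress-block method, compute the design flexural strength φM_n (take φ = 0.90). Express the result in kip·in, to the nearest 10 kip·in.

A_s = 2 × 0.79 = 1.58 in².
T = A_s f_y = 1.58 × 60 = 94.8 kips.
a = T/(0.85 f'_c b) = 94.8/(0.85 × 3.6 × 9.2) = 3.367 in.
M_n = T(d − a/2) = 94.8 × (33 − 1.6835) = 2968.8 kip·in.
φM_n = 0.90 × 2968.8 = 2671.9 kip·in.

φM_n ≈ 2670 kip·in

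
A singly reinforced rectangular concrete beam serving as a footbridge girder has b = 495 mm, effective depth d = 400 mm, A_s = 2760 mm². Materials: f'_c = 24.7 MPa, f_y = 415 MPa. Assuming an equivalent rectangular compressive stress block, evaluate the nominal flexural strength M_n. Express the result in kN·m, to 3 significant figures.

M_n ≈ 395 kN·m

T = A_s f_y = 2760 × 415 = 1145400 N = 1145.4 kN.
From C = T: a = T/(0.85 f'_c b) = 1145400/(0.85 × 24.7 × 495) = 110.21 mm.
M_n = T(d − a/2) = 1145.4 kN × (400 − 55.105) mm = 395.04 kN·m.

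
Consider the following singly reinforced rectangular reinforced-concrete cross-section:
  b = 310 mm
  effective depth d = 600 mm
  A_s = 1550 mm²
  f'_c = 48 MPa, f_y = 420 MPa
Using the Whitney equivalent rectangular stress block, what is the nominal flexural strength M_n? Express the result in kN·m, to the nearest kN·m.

M_n ≈ 374 kN·m

T = A_s f_y = 1550 × 420 = 651000 N = 651 kN.
From C = T: a = T/(0.85 f'_c b) = 651000/(0.85 × 48 × 310) = 51.47 mm.
M_n = T(d − a/2) = 651 kN × (600 − 25.735) mm = 373.85 kN·m.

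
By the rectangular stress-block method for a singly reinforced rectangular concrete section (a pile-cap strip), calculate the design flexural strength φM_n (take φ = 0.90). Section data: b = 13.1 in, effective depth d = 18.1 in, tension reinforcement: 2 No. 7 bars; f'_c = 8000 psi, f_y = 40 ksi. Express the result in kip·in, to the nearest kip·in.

φM_n ≈ 770 kip·in

A_s = 2 × 0.6 = 1.2 in².
T = A_s f_y = 1.2 × 40 = 48 kips.
a = T/(0.85 f'_c b) = 48/(0.85 × 8 × 13.1) = 0.539 in.
M_n = T(d − a/2) = 48 × (18.1 − 0.2695) = 855.9 kip·in.
φM_n = 0.90 × 855.9 = 770.3 kip·in.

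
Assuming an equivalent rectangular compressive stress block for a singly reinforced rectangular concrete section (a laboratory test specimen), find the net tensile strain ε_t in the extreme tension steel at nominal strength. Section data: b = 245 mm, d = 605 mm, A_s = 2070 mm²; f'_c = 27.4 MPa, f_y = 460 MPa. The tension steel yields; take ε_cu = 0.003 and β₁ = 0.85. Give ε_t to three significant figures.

a = A_s f_y/(0.85 f'_c b) = 166.88 mm.
β₁ = 0.85, so c = a/β₁ = 166.88/0.85 = 196.33 mm.
From the linear strain diagram with ε_cu = 0.003: ε_t = 0.003 (d − c)/c = 0.003 × (605 − 196.33)/196.33 = 0.00624.
Since ε_t ≥ 0.005, the section is tension-controlled.

ε_t ≈ 0.00624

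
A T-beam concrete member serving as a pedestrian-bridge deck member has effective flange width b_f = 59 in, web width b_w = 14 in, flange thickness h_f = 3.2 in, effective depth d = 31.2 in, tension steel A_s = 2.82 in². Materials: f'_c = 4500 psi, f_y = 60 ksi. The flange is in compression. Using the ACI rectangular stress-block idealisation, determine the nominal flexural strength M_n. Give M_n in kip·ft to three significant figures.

Tension: T = A_s f_y = 2.82 × 60 = 169.2 kips.
Try a within the flange: a = T/(0.85 f'_c b_f) = 169.2/(0.85 × 4.5 × 59) = 0.750 in.
Since a = 0.750 ≤ h_f = 3.2 in, the stress block lies entirely in the flange; analyse as a rectangular beam of width b_f.
M_n = T(d − a/2) = 169.2 × (31.2 − 0.375) = 5215.6 kip·in.
M_n = 5215.6/12 = 434.63 kip·ft.

M_n ≈ 435 kip·ft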